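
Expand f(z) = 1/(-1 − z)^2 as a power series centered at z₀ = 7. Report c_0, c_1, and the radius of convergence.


Let w = z − z₀, so z = z₀ + w.
Then -1 − z = -1 − (z₀ + w) = (-1 − z₀) − w = -8 − w.
f(z) = 1/(-8 − w)^2 = (1/(-8)^2) · (1 − w/(-8))^{−2}.
By the binomial series (1−u)^{−2} = Σ_{n≥0} C(n+1, 1) u^n for |u|<1, with u = w/(-8):
  c_n = C(n+1, 1) / (-8)^(n+2).
  c_0 = 1/(-8)^2 = 1/64.
  c_1 = 2/(-8)^3 = -1/256.
The series is valid for |w/d| < 1, i.e. |z − z₀| < |d|.
Radius of convergence: R = |-1 − z₀| = |-8| = 8 (distance from z₀ to the singularity z = -1).

c_0 = 1/64, c_1 = -1/256; R = 8.


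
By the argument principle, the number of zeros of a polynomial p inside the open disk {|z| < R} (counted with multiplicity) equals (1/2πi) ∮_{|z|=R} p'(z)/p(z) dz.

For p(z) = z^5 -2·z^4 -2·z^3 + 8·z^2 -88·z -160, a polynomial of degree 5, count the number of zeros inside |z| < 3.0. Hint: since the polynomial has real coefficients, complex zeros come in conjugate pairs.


The zeros of p are: (1 + 3i), (1 - 3i), 4, -2, -2.
Their magnitudes are: 3.162, 3.162, 4, 2, 2.
Zeros with |z| < R = 3.0: -2, -2.
Count = 2.
By the argument principle, (1/2πi) ∮_{|z|=R} p'(z)/p(z) dz equals exactly this count.

Number of zeros inside |z| < 3.0: 2.


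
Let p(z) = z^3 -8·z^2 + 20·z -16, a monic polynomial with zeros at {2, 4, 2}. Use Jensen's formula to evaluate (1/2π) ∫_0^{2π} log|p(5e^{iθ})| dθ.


Zeros: 2, 2, 4; r = 5.
Inside |z| < r: 2, 2, 4. Outside (|z| ≥ r): ∅.
p(0) = -16, so log|p(0)| = log(16) = 2.7726.
Apply Jensen: I(r) = log|p(0)| + Σ_k log(r/|z_k|), summed over zeros inside |z| < r.
  log(r/|z_k|) for z_k = 2: log(5/2) = 0.9163
  log(r/|z_k|) for z_k = 4: log(5/4) = 0.2231
  log(r/|z_k|) for z_k = 2: log(5/2) = 0.9163
Sum over inside zeros: 2.0557.
I(r) = log|p(0)| + (inside sum) = 2.7726 + 2.0557 = 4.8283.
Closed form (all zeros inside, monic): I(r) = n·log(r) = 3·log(5) = 4.8283. ✓

I(r) ≈ 4.8283.


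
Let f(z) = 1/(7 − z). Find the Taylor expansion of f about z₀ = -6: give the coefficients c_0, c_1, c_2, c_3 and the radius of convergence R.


Let w = z − z₀, so z = z₀ + w.
Then 7 − z = 7 − (z₀ + w) = (7 − z₀) − w = 13 − w.
f(z) = 1/(13 − w) = (1/(13)) · 1/(1 − w/(13)) = Σ_{n≥0} w^n / (13)^(n+1).
So c_n = 1/(13)^(n+1):
  c_0 = 1/(13)^1 = 1/13.
  c_1 = 1/(13)^2 = 1/169.
  c_2 = 1/(13)^3 = 1/2197.
  c_3 = 1/(13)^4 = 1/28561.
The series is valid for |w/d| < 1, i.e. |z − z₀| < |d|.
Radius of convergence: R = |7 − z₀| = |13| = 13 (distance from z₀ to the singularity z = 7).

c_0 = 1/13, c_1 = 1/169, c_2 = 1/2197, c_3 = 1/28561; R = 13.


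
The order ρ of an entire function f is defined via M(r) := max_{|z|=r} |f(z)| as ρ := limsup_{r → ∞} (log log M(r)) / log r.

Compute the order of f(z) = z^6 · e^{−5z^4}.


M(r) = max_{|z|=r} |1|·|z|^6·|e^{−5z^4}| = 1·r^6 · e^{5r^4} (the factors attain their maxima compatibly on |z|=r). Then log M(r) = log 1 + 6·log r + 5r^4, dominated by the last term, so log log M(r) ~ 4·log r. The polynomial factor 1z^6 contributes only a log r term and does not affect the order. ρ = 4.
Therefore ρ = 4.

Order ρ = 4.


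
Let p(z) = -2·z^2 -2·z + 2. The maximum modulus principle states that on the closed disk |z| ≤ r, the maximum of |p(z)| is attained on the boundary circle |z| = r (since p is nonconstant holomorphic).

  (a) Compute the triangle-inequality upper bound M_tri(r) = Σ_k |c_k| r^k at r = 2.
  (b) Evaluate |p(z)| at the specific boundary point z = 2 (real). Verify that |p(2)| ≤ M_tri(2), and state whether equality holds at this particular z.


Coefficients: c_0 = 2, c_1 = -2, c_2 = -2. Radius r = 2.
Part (a). Triangle bound: M_tri(r) = Σ_k |c_k| r^k
  = |2|·2^0 + |-2|·2^1 + |-2|·2^2
  = 2 + 4 + 8 = 14.
This bounds M(r) := max_{|z|=r} |p(z)| from above; equality holds iff all terms c_k z^k can be made to align in phase at a single z on |z|=r.
Part (b). At z = 2 (real, on the circle |z| = r):
  p(2) = (2)·2^0 + (-2)·2^1 + (-2)·2^2 = -10.
  |p(2)| = 10.
Check: |p(2)| = 10 ≤ 14 = M_tri(2). ✓ Equality does not hold at z = 2 (the coefficients have mixed signs, so the terms do not all align in phase there).

M_tri(2) = 14; |p(2)| = 10; equality at z=2: no.


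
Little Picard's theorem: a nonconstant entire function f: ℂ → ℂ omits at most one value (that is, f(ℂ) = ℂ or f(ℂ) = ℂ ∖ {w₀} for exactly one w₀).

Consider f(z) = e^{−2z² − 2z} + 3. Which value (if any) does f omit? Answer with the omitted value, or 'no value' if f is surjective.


Little Picard bounds the complement of f(ℂ) to at most one point.
The exponent g(z) = −2z² − 2z is a nonconstant polynomial, hence surjective onto ℂ. So e^{g(z)} takes every value in {e^w : w ∈ ℂ} = ℂ ∖ {0}. Adding 3 shifts the range to ℂ ∖ {3}. f omits exactly 3.

Omitted value: 3.


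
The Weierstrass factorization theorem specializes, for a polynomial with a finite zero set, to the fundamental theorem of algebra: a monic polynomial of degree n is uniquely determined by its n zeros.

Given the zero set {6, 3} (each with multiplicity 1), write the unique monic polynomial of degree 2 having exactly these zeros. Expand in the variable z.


The polynomial is p(z) = ∏_{α ∈ S} (z − α), where S = {6, 3}.
Expanding the product yields: p(z) = z^2 -9·z + 18.
The resulting polynomial has degree 2 and real coefficients as required.

p(z) = z^2 -9·z + 18.


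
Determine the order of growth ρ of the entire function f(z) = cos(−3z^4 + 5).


Write cos(w) = (e^{iw} ± e^{−iw})/(2 or 2i), so |cos(w)| ≤ e^{|w|}. With w = −3z^4 + 5, |w| ≤ 3r^4 + 5 on |z|=r, giving M(r) ≤ e^{3r^4 + 5} and ρ ≤ 4. For the lower bound, choose z on |z|=r with -3z^4 purely imaginary of modulus 3r^4; then |cos(−3z^4 + 5)| grows like e^{3r^4}/2, so ρ ≥ 4. Hence ρ = 4.
Therefore ρ = 4.

Order ρ = 4.


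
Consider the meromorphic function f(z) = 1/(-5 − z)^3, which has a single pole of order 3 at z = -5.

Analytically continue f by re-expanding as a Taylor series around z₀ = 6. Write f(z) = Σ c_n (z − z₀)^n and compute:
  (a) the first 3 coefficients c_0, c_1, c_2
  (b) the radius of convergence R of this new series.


Let w = z − z₀, so z = z₀ + w.
Then -5 − z = -5 − (z₀ + w) = (-5 − z₀) − w = -11 − w.
f(z) = 1/(-11 − w)^3 = (1/(-11)^3) · (1 − w/(-11))^{−3}.
By the binomial series (1−u)^{−3} = Σ_{n≥0} C(n+2, 2) u^n for |u|<1, with u = w/(-11):
  c_n = C(n+2, 2) / (-11)^(n+3).
  c_0 = 1/(-11)^3 = -1/1331.
  c_1 = 3/(-11)^4 = 3/14641.
  c_2 = 6/(-11)^5 = -6/161051.
The series is valid for |w/d| < 1, i.e. |z − z₀| < |d|.
Radius of convergence: R = |-5 − z₀| = |-11| = 11 (distance from z₀ to the singularity z = -5).

c_0 = -1/1331, c_1 = 3/14641, c_2 = -6/161051; R = 11.


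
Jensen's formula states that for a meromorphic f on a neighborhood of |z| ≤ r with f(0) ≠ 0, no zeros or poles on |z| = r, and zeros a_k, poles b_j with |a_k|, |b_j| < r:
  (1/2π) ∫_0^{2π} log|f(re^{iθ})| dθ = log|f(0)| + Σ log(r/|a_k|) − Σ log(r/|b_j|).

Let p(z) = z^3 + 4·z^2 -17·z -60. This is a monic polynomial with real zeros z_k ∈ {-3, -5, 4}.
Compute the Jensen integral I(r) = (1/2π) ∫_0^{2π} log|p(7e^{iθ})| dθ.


Zeros: -5, -3, 4; r = 7.
Inside |z| < r: -5, -3, 4. Outside (|z| ≥ r): ∅.
p(0) = -60, so log|p(0)| = log(60) = 4.0943.
Apply Jensen: I(r) = log|p(0)| + Σ_k log(r/|z_k|), summed over zeros inside |z| < r.
  log(r/|z_k|) for z_k = -3: log(7/3) = 0.8473
  log(r/|z_k|) for z_k = -5: log(7/5) = 0.3365
  log(r/|z_k|) for z_k = 4: log(7/4) = 0.5596
Sum over inside zeros: 1.7434.
I(r) = log|p(0)| + (inside sum) = 4.0943 + 1.7434 = 5.8377.
Closed form (all zeros inside, monic): I(r) = n·log(r) = 3·log(7) = 5.8377. ✓

I(r) ≈ 5.8377.


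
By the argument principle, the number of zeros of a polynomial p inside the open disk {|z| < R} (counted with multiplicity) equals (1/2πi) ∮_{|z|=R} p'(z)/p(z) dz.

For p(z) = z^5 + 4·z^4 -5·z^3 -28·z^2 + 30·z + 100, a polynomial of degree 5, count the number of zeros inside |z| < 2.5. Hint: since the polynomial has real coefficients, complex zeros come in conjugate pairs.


The zeros of p are: -2, (-3 + 1i), (-3 - 1i), (2 + 1i), (2 - 1i).
Their magnitudes are: 2, 3.162, 3.162, 2.236, 2.236.
Zeros with |z| < R = 2.5: -2, (2 + 1i), (2 - 1i).
Count = 3.
By the argument principle, (1/2πi) ∮_{|z|=R} p'(z)/p(z) dz equals exactly this count.

Number of zeros inside |z| < 2.5: 3.


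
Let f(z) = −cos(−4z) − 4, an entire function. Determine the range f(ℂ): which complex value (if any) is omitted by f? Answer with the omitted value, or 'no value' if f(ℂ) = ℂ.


Little Picard bounds the complement of f(ℂ) to at most one point.
cos is entire and surjective onto ℂ: for every w ∈ ℂ, cos(ζ) = w has a solution ζ ∈ ℂ (e.g., via the complex inverse arccos). With ζ = −4z this gives z = ζ/(-4). Then -1·cos(−4z) takes every value in -1·ℂ = ℂ, and adding -4 is a bijection of ℂ. So f is surjective and omits no value. (Note: only on the real line is cos bounded by [−1, 1].)

Omitted value: no value.


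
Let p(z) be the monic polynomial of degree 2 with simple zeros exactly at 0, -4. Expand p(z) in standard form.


The polynomial is p(z) = ∏_{α ∈ S} (z − α), where S = {0, -4}.
Expanding the product yields: p(z) = z^2 + 4·z.
The resulting polynomial has degree 2 and real coefficients as required.

p(z) = z^2 + 4·z.


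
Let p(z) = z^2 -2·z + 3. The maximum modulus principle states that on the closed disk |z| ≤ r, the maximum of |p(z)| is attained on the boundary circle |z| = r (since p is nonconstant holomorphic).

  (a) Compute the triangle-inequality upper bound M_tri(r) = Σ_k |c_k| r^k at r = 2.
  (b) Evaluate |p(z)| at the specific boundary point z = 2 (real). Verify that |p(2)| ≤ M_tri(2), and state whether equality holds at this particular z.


Coefficients: c_0 = 3, c_1 = -2, c_2 = 1. Radius r = 2.
Part (a). Triangle bound: M_tri(r) = Σ_k |c_k| r^k
  = |3|·2^0 + |-2|·2^1 + |1|·2^2
  = 3 + 4 + 4 = 11.
This bounds M(r) := max_{|z|=r} |p(z)| from above; equality holds iff all terms c_k z^k can be made to align in phase at a single z on |z|=r.
Part (b). At z = 2 (real, on the circle |z| = r):
  p(2) = (3)·2^0 + (-2)·2^1 + (1)·2^2 = 3.
  |p(2)| = 3.
Check: |p(2)| = 3 ≤ 11 = M_tri(2). ✓ Equality does not hold at z = 2 (the coefficients have mixed signs, so the terms do not all align in phase there).

M_tri(2) = 11; |p(2)| = 3; equality at z=2: no.


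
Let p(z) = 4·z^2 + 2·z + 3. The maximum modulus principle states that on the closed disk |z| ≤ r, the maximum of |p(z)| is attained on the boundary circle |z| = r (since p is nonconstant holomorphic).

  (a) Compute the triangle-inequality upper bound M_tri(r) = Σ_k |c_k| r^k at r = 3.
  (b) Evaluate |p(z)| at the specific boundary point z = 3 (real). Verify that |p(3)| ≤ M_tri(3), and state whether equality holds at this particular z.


Coefficients: c_0 = 3, c_1 = 2, c_2 = 4. Radius r = 3.
Part (a). Triangle bound: M_tri(r) = Σ_k |c_k| r^k
  = |3|·3^0 + |2|·3^1 + |4|·3^2
  = 3 + 6 + 36 = 45.
This bounds M(r) := max_{|z|=r} |p(z)| from above; equality holds iff all terms c_k z^k can be made to align in phase at a single z on |z|=r.
Part (b). At z = 3 (real, on the circle |z| = r):
  p(3) = (3)·3^0 + (2)·3^1 + (4)·3^2 = 45.
  |p(3)| = 45.
Since all nonzero coefficients share the same sign, |p(3)| = 45 = M_tri(3); the triangle bound is attained at z = 3, so in fact M(r) = 45.

M_tri(3) = 45; |p(3)| = 45; equality at z=3: yes.


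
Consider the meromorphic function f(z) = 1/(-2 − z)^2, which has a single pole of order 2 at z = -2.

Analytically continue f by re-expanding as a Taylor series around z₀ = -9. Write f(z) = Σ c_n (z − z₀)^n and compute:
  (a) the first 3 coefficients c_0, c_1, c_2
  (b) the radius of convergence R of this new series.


Let w = z − z₀, so z = z₀ + w.
Then -2 − z = -2 − (z₀ + w) = (-2 − z₀) − w = 7 − w.
f(z) = 1/(7 − w)^2 = (1/(7)^2) · (1 − w/(7))^{−2}.
By the binomial series (1−u)^{−2} = Σ_{n≥0} C(n+1, 1) u^n for |u|<1, with u = w/(7):
  c_n = C(n+1, 1) / (7)^(n+2).
  c_0 = 1/(7)^2 = 1/49.
  c_1 = 2/(7)^3 = 2/343.
  c_2 = 3/(7)^4 = 3/2401.
The series is valid for |w/d| < 1, i.e. |z − z₀| < |d|.
Radius of convergence: R = |-2 − z₀| = |7| = 7 (distance from z₀ to the singularity z = -2).

c_0 = 1/49, c_1 = 2/343, c_2 = 3/2401; R = 7.


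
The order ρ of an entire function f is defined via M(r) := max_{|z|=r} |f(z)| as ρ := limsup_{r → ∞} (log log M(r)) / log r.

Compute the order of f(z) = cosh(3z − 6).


cosh(w) is a linear combination of e^{iw} and e^{−iw} (or e^w, e^{−w} in the hyperbolic case), so |cosh(w)| ≤ e^{|w|}. With w = 3z − 6, |w| ≤ 3|z| + 6 = 3r + 6 on |z| = r, giving M(r) ≤ e^{3r + 6}, so ρ ≤ 1. On a suitable ray (z = it for sin/cos; z = t for sinh/cosh, t real → ∞), |cosh(3z − 6)| grows like e^{3|t|}/2, so ρ ≥ 1. Hence ρ = 1.
Therefore ρ = 1.

Order ρ = 1.


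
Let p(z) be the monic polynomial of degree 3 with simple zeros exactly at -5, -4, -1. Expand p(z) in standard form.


The polynomial is p(z) = ∏_{α ∈ S} (z − α), where S = {-5, -4, -1}.
Expanding the product yields: p(z) = z^3 + 10·z^2 + 29·z + 20.
The resulting polynomial has degree 3 and real coefficients as required.

p(z) = z^3 + 10·z^2 + 29·z + 20.


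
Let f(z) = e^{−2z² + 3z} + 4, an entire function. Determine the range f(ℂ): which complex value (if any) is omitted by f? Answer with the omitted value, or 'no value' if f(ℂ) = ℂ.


Little Picard bounds the complement of f(ℂ) to at most one point.
The exponent g(z) = −2z² + 3z is a nonconstant polynomial, hence surjective onto ℂ. So e^{g(z)} takes every value in {e^w : w ∈ ℂ} = ℂ ∖ {0}. Adding 4 shifts the range to ℂ ∖ {4}. f omits exactly 4.

Omitted value: 4.


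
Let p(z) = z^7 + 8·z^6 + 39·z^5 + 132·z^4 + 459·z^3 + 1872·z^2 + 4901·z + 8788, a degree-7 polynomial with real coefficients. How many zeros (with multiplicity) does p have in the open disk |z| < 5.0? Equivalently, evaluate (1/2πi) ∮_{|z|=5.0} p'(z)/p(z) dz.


The zeros of p are: (-2 + 3i), (-2 - 3i), -4, (2 + 3i), (2 - 3i), (-2 + 3i), (-2 - 3i).
Their magnitudes are: 3.606, 3.606, 4, 3.606, 3.606, 3.606, 3.606.
Zeros with |z| < R = 5.0: (-2 + 3i), (-2 - 3i), -4, (2 + 3i), (2 - 3i), (-2 + 3i), (-2 - 3i).
Count = 7.
By the argument principle, (1/2πi) ∮_{|z|=R} p'(z)/p(z) dz equals exactly this count.

Number of zeros inside |z| < 5.0: 7.


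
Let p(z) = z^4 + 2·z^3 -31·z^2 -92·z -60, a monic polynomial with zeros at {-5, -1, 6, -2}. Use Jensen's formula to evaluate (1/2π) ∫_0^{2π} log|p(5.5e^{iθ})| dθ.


Zeros: -5, -2, -1, 6; r = 5.5.
Inside |z| < r: -5, -2, -1. Outside (|z| ≥ r): 6.
p(0) = -60, so log|p(0)| = log(60) = 4.0943.
Apply Jensen: I(r) = log|p(0)| + Σ_k log(r/|z_k|), summed over zeros inside |z| < r.
  log(r/|z_k|) for z_k = -5: log(5.5/5) = 0.0953
  log(r/|z_k|) for z_k = -1: log(5.5/1) = 1.7047
  log(r/|z_k|) for z_k = -2: log(5.5/2) = 1.0116
  Outside zeros (6) contribute nothing to the Jensen sum.
Sum over inside zeros: 2.8117.
I(r) = log|p(0)| + (inside sum) = 4.0943 + 2.8117 = 6.9060.
Note: since some zeros are outside |z| ≤ r, the simplified n·log(r) form does NOT apply — only the inside zeros contribute.

I(r) ≈ 6.9060.


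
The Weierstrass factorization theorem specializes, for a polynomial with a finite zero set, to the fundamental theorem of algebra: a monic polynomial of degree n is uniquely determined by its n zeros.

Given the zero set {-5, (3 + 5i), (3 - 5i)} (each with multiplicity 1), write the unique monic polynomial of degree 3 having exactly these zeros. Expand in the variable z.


The polynomial is p(z) = ∏_{α ∈ S} (z − α), where S = {-5, (3 + 5i), (3 - 5i)}.
Expanding the product yields: p(z) = z^3 -z^2 + 4·z + 170.
Note conjugate pairs combine to real quadratics: (z − (3+5i))(z − (3−5i)) = z² − 6z + 34.
The resulting polynomial has degree 3 and real coefficients as required.

p(z) = z^3 -z^2 + 4·z + 170.


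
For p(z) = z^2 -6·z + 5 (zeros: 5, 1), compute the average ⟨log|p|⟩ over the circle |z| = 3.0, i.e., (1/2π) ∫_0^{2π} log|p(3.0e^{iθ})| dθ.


Zeros: 1, 5; r = 3.0.
Inside |z| < r: 1. Outside (|z| ≥ r): 5.
p(0) = 5, so log|p(0)| = log(5) = 1.6094.
Apply Jensen: I(r) = log|p(0)| + Σ_k log(r/|z_k|), summed over zeros inside |z| < r.
  log(r/|z_k|) for z_k = 1: log(3.0/1) = 1.0986
  Outside zeros (5) contribute nothing to the Jensen sum.
Sum over inside zeros: 1.0986.
I(r) = log|p(0)| + (inside sum) = 1.6094 + 1.0986 = 2.7081.
Note: since some zeros are outside |z| ≤ r, the simplified n·log(r) form does NOT apply — only the inside zeros contribute.

I(r) ≈ 2.7081.


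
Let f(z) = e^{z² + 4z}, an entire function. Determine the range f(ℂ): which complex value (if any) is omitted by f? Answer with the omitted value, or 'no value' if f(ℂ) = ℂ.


Little Picard bounds the complement of f(ℂ) to at most one point.
The exponent g(z) = z² + 4z is a nonconstant polynomial, hence surjective onto ℂ. So e^{g(z)} takes every value in {e^w : w ∈ ℂ} = ℂ ∖ {0}. Adding 0 shifts the range to ℂ ∖ {0}. f omits exactly 0.

Omitted value: 0.


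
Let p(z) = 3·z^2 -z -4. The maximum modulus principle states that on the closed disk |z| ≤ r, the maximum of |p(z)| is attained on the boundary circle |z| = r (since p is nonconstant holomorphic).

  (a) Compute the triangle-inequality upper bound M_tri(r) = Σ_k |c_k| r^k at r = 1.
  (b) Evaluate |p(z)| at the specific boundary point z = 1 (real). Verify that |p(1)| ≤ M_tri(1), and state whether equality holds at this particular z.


Coefficients: c_0 = -4, c_1 = -1, c_2 = 3. Radius r = 1.
Part (a). Triangle bound: M_tri(r) = Σ_k |c_k| r^k
  = |-4|·1^0 + |-1|·1^1 + |3|·1^2
  = 4 + 1 + 3 = 8.
This bounds M(r) := max_{|z|=r} |p(z)| from above; equality holds iff all terms c_k z^k can be made to align in phase at a single z on |z|=r.
Part (b). At z = 1 (real, on the circle |z| = r):
  p(1) = (-4)·1^0 + (-1)·1^1 + (3)·1^2 = -2.
  |p(1)| = 2.
Check: |p(1)| = 2 ≤ 8 = M_tri(1). ✓ Equality does not hold at z = 1 (the coefficients have mixed signs, so the terms do not all align in phase there).

M_tri(1) = 8; |p(1)| = 2; equality at z=1: no.


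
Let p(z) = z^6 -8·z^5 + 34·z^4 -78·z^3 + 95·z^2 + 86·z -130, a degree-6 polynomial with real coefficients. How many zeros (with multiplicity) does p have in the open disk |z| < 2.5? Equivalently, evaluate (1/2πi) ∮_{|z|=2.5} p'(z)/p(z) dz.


The zeros of p are: (1 + 3i), (1 - 3i), 1, -1, (3 + 2i), (3 - 2i).
Their magnitudes are: 3.162, 3.162, 1, 1, 3.606, 3.606.
Zeros with |z| < R = 2.5: 1, -1.
Count = 2.
By the argument principle, (1/2πi) ∮_{|z|=R} p'(z)/p(z) dz equals exactly this count.

Number of zeros inside |z| < 2.5: 2.


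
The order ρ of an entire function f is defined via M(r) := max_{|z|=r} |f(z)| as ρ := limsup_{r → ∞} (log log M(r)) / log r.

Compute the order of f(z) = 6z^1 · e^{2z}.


M(r) = max_{|z|=r} |6|·|z|^1·|e^{2z}| = 6·r^1 · e^{2r^1} (the factors attain their maxima compatibly on |z|=r). Then log M(r) = log 6 + 1·log r + 2r^1, dominated by the last term, so log log M(r) ~ 1·log r. The polynomial factor 6z^1 contributes only a log r term and does not affect the order. ρ = 1.
Therefore ρ = 1.

Order ρ = 1.


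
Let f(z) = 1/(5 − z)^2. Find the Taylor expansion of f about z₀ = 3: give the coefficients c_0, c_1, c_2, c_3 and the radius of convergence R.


Let w = z − z₀, so z = z₀ + w.
Then 5 − z = 5 − (z₀ + w) = (5 − z₀) − w = 2 − w.
f(z) = 1/(2 − w)^2 = (1/(2)^2) · (1 − w/(2))^{−2}.
By the binomial series (1−u)^{−2} = Σ_{n≥0} C(n+1, 1) u^n for |u|<1, with u = w/(2):
  c_n = C(n+1, 1) / (2)^(n+2).
  c_0 = 1/(2)^2 = 1/4.
  c_1 = 2/(2)^3 = 1/4.
  c_2 = 3/(2)^4 = 3/16.
  c_3 = 4/(2)^5 = 1/8.
The series is valid for |w/d| < 1, i.e. |z − z₀| < |d|.
Radius of convergence: R = |5 − z₀| = |2| = 2 (distance from z₀ to the singularity z = 5).

c_0 = 1/4, c_1 = 1/4, c_2 = 3/16, c_3 = 1/8; R = 2.


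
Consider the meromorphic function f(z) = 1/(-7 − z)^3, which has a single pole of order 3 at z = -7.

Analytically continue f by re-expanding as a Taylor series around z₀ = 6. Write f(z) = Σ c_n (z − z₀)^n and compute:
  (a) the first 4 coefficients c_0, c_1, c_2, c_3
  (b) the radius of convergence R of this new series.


Let w = z − z₀, so z = z₀ + w.
Then -7 − z = -7 − (z₀ + w) = (-7 − z₀) − w = -13 − w.
f(z) = 1/(-13 − w)^3 = (1/(-13)^3) · (1 − w/(-13))^{−3}.
By the binomial series (1−u)^{−3} = Σ_{n≥0} C(n+2, 2) u^n for |u|<1, with u = w/(-13):
  c_n = C(n+2, 2) / (-13)^(n+3).
  c_0 = 1/(-13)^3 = -1/2197.
  c_1 = 3/(-13)^4 = 3/28561.
  c_2 = 6/(-13)^5 = -6/371293.
  c_3 = 10/(-13)^6 = 10/4826809.
The series is valid for |w/d| < 1, i.e. |z − z₀| < |d|.
Radius of convergence: R = |-7 − z₀| = |-13| = 13 (distance from z₀ to the singularity z = -7).

c_0 = -1/2197, c_1 = 3/28561, c_2 = -6/371293, c_3 = 10/4826809; R = 13.


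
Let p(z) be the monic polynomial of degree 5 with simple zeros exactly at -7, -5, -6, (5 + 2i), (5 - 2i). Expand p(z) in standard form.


The polynomial is p(z) = ∏_{α ∈ S} (z − α), where S = {-7, -5, -6, (5 + 2i), (5 - 2i)}.
Expanding the product yields: p(z) = z^5 + 8·z^4 -44·z^3 -338·z^2 + 1003·z + 6090.
Note conjugate pairs combine to real quadratics: (z − (5+2i))(z − (5−2i)) = z² − 10z + 29.
The resulting polynomial has degree 5 and real coefficients as required.

p(z) = z^5 + 8·z^4 -44·z^3 -338·z^2 + 1003·z + 6090.


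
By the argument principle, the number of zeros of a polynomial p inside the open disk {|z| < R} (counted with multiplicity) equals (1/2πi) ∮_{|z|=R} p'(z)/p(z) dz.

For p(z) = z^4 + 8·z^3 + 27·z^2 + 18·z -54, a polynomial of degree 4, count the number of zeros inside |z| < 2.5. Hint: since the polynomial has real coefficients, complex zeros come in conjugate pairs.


The zeros of p are: 1, (-3 + 3i), (-3 - 3i), -3.
Their magnitudes are: 1, 4.243, 4.243, 3.
Zeros with |z| < R = 2.5: 1.
Count = 1.
By the argument principle, (1/2πi) ∮_{|z|=R} p'(z)/p(z) dz equals exactly this count.

Number of zeros inside |z| < 2.5: 1.


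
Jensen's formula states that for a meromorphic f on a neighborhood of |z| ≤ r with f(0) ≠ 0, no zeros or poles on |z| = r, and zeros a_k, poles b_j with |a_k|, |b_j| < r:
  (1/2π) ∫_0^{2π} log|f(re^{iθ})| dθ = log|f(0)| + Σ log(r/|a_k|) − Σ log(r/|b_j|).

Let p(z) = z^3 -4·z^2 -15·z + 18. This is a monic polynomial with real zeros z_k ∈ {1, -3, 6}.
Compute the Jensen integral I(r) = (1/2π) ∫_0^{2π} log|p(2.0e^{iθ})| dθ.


Zeros: -3, 1, 6; r = 2.0.
Inside |z| < r: 1. Outside (|z| ≥ r): -3, 6.
p(0) = 18, so log|p(0)| = log(18) = 2.8904.
Apply Jensen: I(r) = log|p(0)| + Σ_k log(r/|z_k|), summed over zeros inside |z| < r.
  log(r/|z_k|) for z_k = 1: log(2.0/1) = 0.6931
  Outside zeros (-3, 6) contribute nothing to the Jensen sum.
Sum over inside zeros: 0.6931.
I(r) = log|p(0)| + (inside sum) = 2.8904 + 0.6931 = 3.5835.
Note: since some zeros are outside |z| ≤ r, the simplified n·log(r) form does NOT apply — only the inside zeros contribute.

I(r) ≈ 3.5835.


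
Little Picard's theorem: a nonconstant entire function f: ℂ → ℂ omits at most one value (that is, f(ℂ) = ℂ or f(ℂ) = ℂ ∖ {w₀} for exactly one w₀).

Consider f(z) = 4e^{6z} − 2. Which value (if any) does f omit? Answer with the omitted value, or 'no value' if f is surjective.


Little Picard bounds the complement of f(ℂ) to at most one point.
e^{6z} is never zero on ℂ, so 4·e^{6z} takes every value in ℂ ∖ {0}. Adding -2 shifts the range to ℂ ∖ {-2}. Thus f omits exactly the value -2.

Omitted value: -2.


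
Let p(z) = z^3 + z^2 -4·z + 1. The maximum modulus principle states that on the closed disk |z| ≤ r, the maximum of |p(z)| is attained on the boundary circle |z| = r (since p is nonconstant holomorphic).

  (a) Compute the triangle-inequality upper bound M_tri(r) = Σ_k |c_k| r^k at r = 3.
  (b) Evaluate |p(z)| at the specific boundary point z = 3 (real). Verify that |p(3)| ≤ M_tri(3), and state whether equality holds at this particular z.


Coefficients: c_0 = 1, c_1 = -4, c_2 = 1, c_3 = 1. Radius r = 3.
Part (a). Triangle bound: M_tri(r) = Σ_k |c_k| r^k
  = |1|·3^0 + |-4|·3^1 + |1|·3^2 + |1|·3^3
  = 1 + 12 + 9 + 27 = 49.
This bounds M(r) := max_{|z|=r} |p(z)| from above; equality holds iff all terms c_k z^k can be made to align in phase at a single z on |z|=r.
Part (b). At z = 3 (real, on the circle |z| = r):
  p(3) = (1)·3^0 + (-4)·3^1 + (1)·3^2 + (1)·3^3 = 25.
  |p(3)| = 25.
Check: |p(3)| = 25 ≤ 49 = M_tri(3). ✓ Equality does not hold at z = 3 (the coefficients have mixed signs, so the terms do not all align in phase there).

M_tri(3) = 49; |p(3)| = 25; equality at z=3: no.


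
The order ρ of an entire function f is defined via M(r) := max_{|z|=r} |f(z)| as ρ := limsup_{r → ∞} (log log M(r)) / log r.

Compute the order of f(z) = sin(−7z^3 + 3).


Write sin(w) = (e^{iw} ± e^{−iw})/(2 or 2i), so |sin(w)| ≤ e^{|w|}. With w = −7z^3 + 3, |w| ≤ 7r^3 + 3 on |z|=r, giving M(r) ≤ e^{7r^3 + 3} and ρ ≤ 3. For the lower bound, choose z on |z|=r with -7z^3 purely imaginary of modulus 7r^3; then |sin(−7z^3 + 3)| grows like e^{7r^3}/2, so ρ ≥ 3. Hence ρ = 3.
Therefore ρ = 3.

Order ρ = 3.


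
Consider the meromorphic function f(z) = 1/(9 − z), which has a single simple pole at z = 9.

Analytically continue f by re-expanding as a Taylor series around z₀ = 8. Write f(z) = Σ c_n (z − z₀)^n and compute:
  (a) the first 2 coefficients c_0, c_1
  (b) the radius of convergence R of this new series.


Let w = z − z₀, so z = z₀ + w.
Then 9 − z = 9 − (z₀ + w) = (9 − z₀) − w = 1 − w.
f(z) = 1/(1 − w) = (1/(1)) · 1/(1 − w/(1)) = Σ_{n≥0} w^n / (1)^(n+1).
So c_n = 1/(1)^(n+1):
  c_0 = 1/(1)^1 = 1.
  c_1 = 1/(1)^2 = 1.
The series is valid for |w/d| < 1, i.e. |z − z₀| < |d|.
Radius of convergence: R = |9 − z₀| = |1| = 1 (distance from z₀ to the singularity z = 9).

c_0 = 1, c_1 = 1; R = 1.


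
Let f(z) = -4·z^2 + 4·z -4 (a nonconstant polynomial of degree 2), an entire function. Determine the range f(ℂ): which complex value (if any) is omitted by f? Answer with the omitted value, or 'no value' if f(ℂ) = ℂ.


Little Picard bounds the complement of f(ℂ) to at most one point.
For every w ∈ ℂ, the equation p(z) − w = 0 is a nonconstant polynomial in z and hence has at least one root by the fundamental theorem of algebra. So p is surjective onto ℂ, omitting no value.

Omitted value: no value.


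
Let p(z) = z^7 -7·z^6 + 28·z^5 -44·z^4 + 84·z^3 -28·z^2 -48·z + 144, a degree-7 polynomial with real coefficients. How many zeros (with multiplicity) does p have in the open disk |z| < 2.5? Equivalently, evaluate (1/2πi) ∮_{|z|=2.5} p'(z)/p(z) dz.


The zeros of p are: (3 + 3i), (3 - 3i), (1 + 1i), (1 - 1i), (0 + 2i), (0 - 2i), -1.
Their magnitudes are: 4.243, 4.243, 1.414, 1.414, 2, 2, 1.
Zeros with |z| < R = 2.5: (1 + 1i), (1 - 1i), (0 + 2i), (0 - 2i), -1.
Count = 5.
By the argument principle, (1/2πi) ∮_{|z|=R} p'(z)/p(z) dz equals exactly this count.

Number of zeros inside |z| < 2.5: 5.


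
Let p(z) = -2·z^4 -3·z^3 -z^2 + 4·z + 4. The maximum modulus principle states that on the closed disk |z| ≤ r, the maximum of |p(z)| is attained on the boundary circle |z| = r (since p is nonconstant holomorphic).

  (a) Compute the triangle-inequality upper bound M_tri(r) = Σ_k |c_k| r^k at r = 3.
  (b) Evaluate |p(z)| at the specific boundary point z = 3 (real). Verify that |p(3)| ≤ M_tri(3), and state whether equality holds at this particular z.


Coefficients: c_0 = 4, c_1 = 4, c_2 = -1, c_3 = -3, c_4 = -2. Radius r = 3.
Part (a). Triangle bound: M_tri(r) = Σ_k |c_k| r^k
  = |4|·3^0 + |4|·3^1 + |-1|·3^2 + |-3|·3^3 + |-2|·3^4
  = 4 + 12 + 9 + 81 + 162 = 268.
This bounds M(r) := max_{|z|=r} |p(z)| from above; equality holds iff all terms c_k z^k can be made to align in phase at a single z on |z|=r.
Part (b). At z = 3 (real, on the circle |z| = r):
  p(3) = (4)·3^0 + (4)·3^1 + (-1)·3^2 + (-3)·3^3 + (-2)·3^4 = -236.
  |p(3)| = 236.
Check: |p(3)| = 236 ≤ 268 = M_tri(3). ✓ Equality does not hold at z = 3 (the coefficients have mixed signs, so the terms do not all align in phase there).

M_tri(3) = 268; |p(3)| = 236; equality at z=3: no.


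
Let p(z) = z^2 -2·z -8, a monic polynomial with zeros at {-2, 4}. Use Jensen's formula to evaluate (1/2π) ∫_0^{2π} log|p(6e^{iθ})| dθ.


Zeros: -2, 4; r = 6.
Inside |z| < r: -2, 4. Outside (|z| ≥ r): ∅.
p(0) = -8, so log|p(0)| = log(8) = 2.0794.
Apply Jensen: I(r) = log|p(0)| + Σ_k log(r/|z_k|), summed over zeros inside |z| < r.
  log(r/|z_k|) for z_k = -2: log(6/2) = 1.0986
  log(r/|z_k|) for z_k = 4: log(6/4) = 0.4055
Sum over inside zeros: 1.5041.
I(r) = log|p(0)| + (inside sum) = 2.0794 + 1.5041 = 3.5835.
Closed form (all zeros inside, monic): I(r) = n·log(r) = 2·log(6) = 3.5835. ✓

I(r) ≈ 3.5835.


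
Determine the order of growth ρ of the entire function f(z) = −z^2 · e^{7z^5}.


M(r) = max_{|z|=r} |-1|·|z|^2·|e^{7z^5}| = 1·r^2 · e^{7r^5} (the factors attain their maxima compatibly on |z|=r). Then log M(r) = log 1 + 2·log r + 7r^5, dominated by the last term, so log log M(r) ~ 5·log r. The polynomial factor -1z^2 contributes only a log r term and does not affect the order. ρ = 5.
Therefore ρ = 5.

Order ρ = 5.


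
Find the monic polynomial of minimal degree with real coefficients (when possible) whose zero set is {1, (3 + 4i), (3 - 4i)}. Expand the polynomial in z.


The polynomial is p(z) = ∏_{α ∈ S} (z − α), where S = {1, (3 + 4i), (3 - 4i)}.
Expanding the product yields: p(z) = z^3 -7·z^2 + 31·z -25.
Note conjugate pairs combine to real quadratics: (z − (3+4i))(z − (3−4i)) = z² − 6z + 25.
The resulting polynomial has degree 3 and real coefficients as required.

p(z) = z^3 -7·z^2 + 31·z -25.


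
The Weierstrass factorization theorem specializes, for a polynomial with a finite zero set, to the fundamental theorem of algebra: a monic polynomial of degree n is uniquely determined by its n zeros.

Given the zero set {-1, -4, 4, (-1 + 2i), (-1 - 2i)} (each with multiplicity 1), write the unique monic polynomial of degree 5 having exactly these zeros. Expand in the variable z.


The polynomial is p(z) = ∏_{α ∈ S} (z − α), where S = {-1, -4, 4, (-1 + 2i), (-1 - 2i)}.
Expanding the product yields: p(z) = z^5 + 3·z^4 -9·z^3 -43·z^2 -112·z -80.
Note conjugate pairs combine to real quadratics: (z − (-1+2i))(z − (-1−2i)) = z² + 2z + 5.
The resulting polynomial has degree 5 and real coefficients as required.

p(z) = z^5 + 3·z^4 -9·z^3 -43·z^2 -112·z -80.


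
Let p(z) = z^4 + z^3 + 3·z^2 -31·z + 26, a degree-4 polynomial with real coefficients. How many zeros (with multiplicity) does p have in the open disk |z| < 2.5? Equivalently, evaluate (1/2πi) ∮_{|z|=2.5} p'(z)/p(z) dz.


The zeros of p are: 1, (-2 + 3i), (-2 - 3i), 2.
Their magnitudes are: 1, 3.606, 3.606, 2.
Zeros with |z| < R = 2.5: 1, 2.
Count = 2.
By the argument principle, (1/2πi) ∮_{|z|=R} p'(z)/p(z) dz equals exactly this count.

Number of zeros inside |z| < 2.5: 2.


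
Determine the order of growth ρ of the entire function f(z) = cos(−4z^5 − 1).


Write cos(w) = (e^{iw} ± e^{−iw})/(2 or 2i), so |cos(w)| ≤ e^{|w|}. With w = −4z^5 − 1, |w| ≤ 4r^5 + 1 on |z|=r, giving M(r) ≤ e^{4r^5 + 1} and ρ ≤ 5. For the lower bound, choose z on |z|=r with -4z^5 purely imaginary of modulus 4r^5; then |cos(−4z^5 − 1)| grows like e^{4r^5}/2, so ρ ≥ 5. Hence ρ = 5.
Therefore ρ = 5.

Order ρ = 5.


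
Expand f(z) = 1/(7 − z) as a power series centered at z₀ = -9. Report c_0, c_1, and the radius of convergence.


Let w = z − z₀, so z = z₀ + w.
Then 7 − z = 7 − (z₀ + w) = (7 − z₀) − w = 16 − w.
f(z) = 1/(16 − w) = (1/(16)) · 1/(1 − w/(16)) = Σ_{n≥0} w^n / (16)^(n+1).
So c_n = 1/(16)^(n+1):
  c_0 = 1/(16)^1 = 1/16.
  c_1 = 1/(16)^2 = 1/256.
The series is valid for |w/d| < 1, i.e. |z − z₀| < |d|.
Radius of convergence: R = |7 − z₀| = |16| = 16 (distance from z₀ to the singularity z = 7).

c_0 = 1/16, c_1 = 1/256; R = 16.


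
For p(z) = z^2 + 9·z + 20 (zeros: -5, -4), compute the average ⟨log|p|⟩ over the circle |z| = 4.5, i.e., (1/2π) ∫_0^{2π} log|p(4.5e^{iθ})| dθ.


Zeros: -5, -4; r = 4.5.
Inside |z| < r: -4. Outside (|z| ≥ r): -5.
p(0) = 20, so log|p(0)| = log(20) = 2.9957.
Apply Jensen: I(r) = log|p(0)| + Σ_k log(r/|z_k|), summed over zeros inside |z| < r.
  log(r/|z_k|) for z_k = -4: log(4.5/4) = 0.1178
  Outside zeros (-5) contribute nothing to the Jensen sum.
Sum over inside zeros: 0.1178.
I(r) = log|p(0)| + (inside sum) = 2.9957 + 0.1178 = 3.1135.
Note: since some zeros are outside |z| ≤ r, the simplified n·log(r) form does NOT apply — only the inside zeros contribute.

I(r) ≈ 3.1135.


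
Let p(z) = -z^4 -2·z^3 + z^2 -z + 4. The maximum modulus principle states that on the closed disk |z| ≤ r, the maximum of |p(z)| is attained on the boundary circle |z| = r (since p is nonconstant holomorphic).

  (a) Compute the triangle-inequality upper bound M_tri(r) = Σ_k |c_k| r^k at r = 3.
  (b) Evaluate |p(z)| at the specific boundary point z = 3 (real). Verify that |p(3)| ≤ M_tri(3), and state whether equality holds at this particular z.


Coefficients: c_0 = 4, c_1 = -1, c_2 = 1, c_3 = -2, c_4 = -1. Radius r = 3.
Part (a). Triangle bound: M_tri(r) = Σ_k |c_k| r^k
  = |4|·3^0 + |-1|·3^1 + |1|·3^2 + |-2|·3^3 + |-1|·3^4
  = 4 + 3 + 9 + 54 + 81 = 151.
This bounds M(r) := max_{|z|=r} |p(z)| from above; equality holds iff all terms c_k z^k can be made to align in phase at a single z on |z|=r.
Part (b). At z = 3 (real, on the circle |z| = r):
  p(3) = (4)·3^0 + (-1)·3^1 + (1)·3^2 + (-2)·3^3 + (-1)·3^4 = -125.
  |p(3)| = 125.
Check: |p(3)| = 125 ≤ 151 = M_tri(3). ✓ Equality does not hold at z = 3 (the coefficients have mixed signs, so the terms do not all align in phase there).

M_tri(3) = 151; |p(3)| = 125; equality at z=3: no.


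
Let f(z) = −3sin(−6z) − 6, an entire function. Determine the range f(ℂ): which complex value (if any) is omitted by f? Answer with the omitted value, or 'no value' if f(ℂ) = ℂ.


Little Picard bounds the complement of f(ℂ) to at most one point.
sin is entire and surjective onto ℂ: for every w ∈ ℂ, sin(ζ) = w has a solution ζ ∈ ℂ (e.g., via the complex inverse arcsin). With ζ = −6z this gives z = ζ/(-6). Then -3·sin(−6z) takes every value in -3·ℂ = ℂ, and adding -6 is a bijection of ℂ. So f is surjective and omits no value. (Note: only on the real line is sin bounded by [−1, 1].)

Omitted value: no value.


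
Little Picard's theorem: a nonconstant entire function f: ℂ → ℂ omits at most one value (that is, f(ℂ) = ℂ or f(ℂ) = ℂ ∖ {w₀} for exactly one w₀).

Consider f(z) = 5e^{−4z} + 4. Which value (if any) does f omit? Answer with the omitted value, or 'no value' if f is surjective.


Little Picard bounds the complement of f(ℂ) to at most one point.
e^{−4z} is never zero on ℂ, so 5·e^{−4z} takes every value in ℂ ∖ {0}. Adding 4 shifts the range to ℂ ∖ {4}. Thus f omits exactly the value 4.

Omitted value: 4.


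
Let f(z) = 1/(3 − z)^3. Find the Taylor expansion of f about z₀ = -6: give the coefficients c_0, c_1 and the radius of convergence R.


Let w = z − z₀, so z = z₀ + w.
Then 3 − z = 3 − (z₀ + w) = (3 − z₀) − w = 9 − w.
f(z) = 1/(9 − w)^3 = (1/(9)^3) · (1 − w/(9))^{−3}.
By the binomial series (1−u)^{−3} = Σ_{n≥0} C(n+2, 2) u^n for |u|<1, with u = w/(9):
  c_n = C(n+2, 2) / (9)^(n+3).
  c_0 = 1/(9)^3 = 1/729.
  c_1 = 3/(9)^4 = 1/2187.
The series is valid for |w/d| < 1, i.e. |z − z₀| < |d|.
Radius of convergence: R = |3 − z₀| = |9| = 9 (distance from z₀ to the singularity z = 3).

c_0 = 1/729, c_1 = 1/2187; R = 9.


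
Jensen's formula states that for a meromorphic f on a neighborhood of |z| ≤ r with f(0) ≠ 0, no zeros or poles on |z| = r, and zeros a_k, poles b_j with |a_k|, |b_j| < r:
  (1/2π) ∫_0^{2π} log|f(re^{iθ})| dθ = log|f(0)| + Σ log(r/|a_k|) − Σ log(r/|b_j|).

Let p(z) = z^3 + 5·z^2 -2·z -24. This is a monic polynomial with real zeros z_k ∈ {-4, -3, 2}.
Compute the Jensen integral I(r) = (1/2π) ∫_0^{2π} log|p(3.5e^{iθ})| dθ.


Zeros: -4, -3, 2; r = 3.5.
Inside |z| < r: -3, 2. Outside (|z| ≥ r): -4.
p(0) = -24, so log|p(0)| = log(24) = 3.1781.
Apply Jensen: I(r) = log|p(0)| + Σ_k log(r/|z_k|), summed over zeros inside |z| < r.
  log(r/|z_k|) for z_k = -3: log(3.5/3) = 0.1542
  log(r/|z_k|) for z_k = 2: log(3.5/2) = 0.5596
  Outside zeros (-4) contribute nothing to the Jensen sum.
Sum over inside zeros: 0.7138.
I(r) = log|p(0)| + (inside sum) = 3.1781 + 0.7138 = 3.8918.
Note: since some zeros are outside |z| ≤ r, the simplified n·log(r) form does NOT apply — only the inside zeros contribute.

I(r) ≈ 3.8918.


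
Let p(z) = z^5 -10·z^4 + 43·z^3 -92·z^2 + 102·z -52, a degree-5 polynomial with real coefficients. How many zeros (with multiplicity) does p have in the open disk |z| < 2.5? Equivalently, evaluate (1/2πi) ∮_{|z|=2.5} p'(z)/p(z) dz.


The zeros of p are: 2, (1 + 1i), (1 - 1i), (3 + 2i), (3 - 2i).
Their magnitudes are: 2, 1.414, 1.414, 3.606, 3.606.
Zeros with |z| < R = 2.5: 2, (1 + 1i), (1 - 1i).
Count = 3.
By the argument principle, (1/2πi) ∮_{|z|=R} p'(z)/p(z) dz equals exactly this count.

Number of zeros inside |z| < 2.5: 3.


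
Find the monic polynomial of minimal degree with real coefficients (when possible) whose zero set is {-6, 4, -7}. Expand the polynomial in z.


The polynomial is p(z) = ∏_{α ∈ S} (z − α), where S = {-6, 4, -7}.
Expanding the product yields: p(z) = z^3 + 9·z^2 -10·z -168.
The resulting polynomial has degree 3 and real coefficients as required.

p(z) = z^3 + 9·z^2 -10·z -168.


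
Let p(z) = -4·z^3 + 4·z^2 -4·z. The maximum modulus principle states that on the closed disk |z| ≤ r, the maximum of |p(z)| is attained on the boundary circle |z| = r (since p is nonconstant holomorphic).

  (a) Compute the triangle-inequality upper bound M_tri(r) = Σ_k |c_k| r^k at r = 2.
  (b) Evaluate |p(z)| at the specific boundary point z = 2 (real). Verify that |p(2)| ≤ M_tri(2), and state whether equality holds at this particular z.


Coefficients: c_0 = 0, c_1 = -4, c_2 = 4, c_3 = -4. Radius r = 2.
Part (a). Triangle bound: M_tri(r) = Σ_k |c_k| r^k
  = |0|·2^0 + |-4|·2^1 + |4|·2^2 + |-4|·2^3
  = 0 + 8 + 16 + 32 = 56.
This bounds M(r) := max_{|z|=r} |p(z)| from above; equality holds iff all terms c_k z^k can be made to align in phase at a single z on |z|=r.
Part (b). At z = 2 (real, on the circle |z| = r):
  p(2) = (0)·2^0 + (-4)·2^1 + (4)·2^2 + (-4)·2^3 = -24.
  |p(2)| = 24.
Check: |p(2)| = 24 ≤ 56 = M_tri(2). ✓ Equality does not hold at z = 2 (the coefficients have mixed signs, so the terms do not all align in phase there).

M_tri(2) = 56; |p(2)| = 24; equality at z=2: no.


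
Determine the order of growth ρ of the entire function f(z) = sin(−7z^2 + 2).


Write sin(w) = (e^{iw} ± e^{−iw})/(2 or 2i), so |sin(w)| ≤ e^{|w|}. With w = −7z^2 + 2, |w| ≤ 7r^2 + 2 on |z|=r, giving M(r) ≤ e^{7r^2 + 2} and ρ ≤ 2. For the lower bound, choose z on |z|=r with -7z^2 purely imaginary of modulus 7r^2; then |sin(−7z^2 + 2)| grows like e^{7r^2}/2, so ρ ≥ 2. Hence ρ = 2.
Therefore ρ = 2.

Order ρ = 2.


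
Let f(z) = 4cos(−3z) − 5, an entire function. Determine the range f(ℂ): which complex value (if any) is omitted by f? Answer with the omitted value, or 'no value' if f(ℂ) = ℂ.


Little Picard bounds the complement of f(ℂ) to at most one point.
cos is entire and surjective onto ℂ: for every w ∈ ℂ, cos(ζ) = w has a solution ζ ∈ ℂ (e.g., via the complex inverse arccos). With ζ = −3z this gives z = ζ/(-3). Then 4·cos(−3z) takes every value in 4·ℂ = ℂ, and adding -5 is a bijection of ℂ. So f is surjective and omits no value. (Note: only on the real line is cos bounded by [−1, 1].)

Omitted value: no value.
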